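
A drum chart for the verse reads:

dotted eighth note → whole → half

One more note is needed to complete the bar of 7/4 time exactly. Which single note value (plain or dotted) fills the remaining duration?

sixteenth note

The bar of 7/4 = 28 sixteenth notes.
Convert each value to sixteenth notes: dotted eighth note = 3; whole = 16; half = 8.
Sum: 3 + 16 + 8 = 27.
Remaining: 28 − 27 = 1 sixteenth note, which is a sixteenth note.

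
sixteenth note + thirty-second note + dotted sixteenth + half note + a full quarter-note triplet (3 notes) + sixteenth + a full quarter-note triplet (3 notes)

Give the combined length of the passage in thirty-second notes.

56

Express everything in thirty-second notes: sixteenth note = 2; thirty-second note = 1; dotted sixteenth = 3; half note = 16; a full quarter-note triplet (3 notes) (three triplet quarters span one half) = 16; sixteenth = 2; a full quarter-note triplet (3 notes) (three triplet quarters span one half) = 16.
Total: 2 + 1 + 3 + 16 + 16 + 2 + 16 = 56 thirty-second notes.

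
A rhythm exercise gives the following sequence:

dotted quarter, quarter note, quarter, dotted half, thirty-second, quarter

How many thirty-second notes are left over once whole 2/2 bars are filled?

29

One bar of 2/2 = 32 thirty-second notes.
In thirty-second notes: dotted quarter = 12; quarter note = 8; quarter = 8; dotted half = 24; thirty-second = 1; quarter = 8.
Sum: 12 + 8 + 8 + 24 + 1 + 8 = 61.
61 ÷ 32 = 1 complete bar with 29 thirty-second notes remaining.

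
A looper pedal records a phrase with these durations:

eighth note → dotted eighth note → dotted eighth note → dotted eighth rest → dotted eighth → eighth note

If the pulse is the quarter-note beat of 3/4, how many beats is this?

4

One quarter-note beat = 4 sixteenth notes.
Convert each value to sixteenth notes: eighth note = 2; dotted eighth note = 3; dotted eighth note = 3; dotted eighth rest = 3; dotted eighth = 3; eighth note = 2.
Sum: 2 + 3 + 3 + 3 + 3 + 2 = 16.
16 ÷ 4 = 4 beats.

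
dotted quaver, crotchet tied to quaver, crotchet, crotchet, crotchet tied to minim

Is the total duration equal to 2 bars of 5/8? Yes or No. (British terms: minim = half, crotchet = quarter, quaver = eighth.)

One bar of 5/8 = 10 sixteenth notes, so 2 bars = 20.
Working in sixteenth notes: dotted quaver = 3; crotchet tied to quaver (crotchet + quaver) = 6; crotchet = 4; crotchet = 4; crotchet tied to minim (crotchet + minim) = 12.
Total: 3 + 6 + 4 + 4 + 12 = 29.
29 exceeds 20, so the answer is No.

No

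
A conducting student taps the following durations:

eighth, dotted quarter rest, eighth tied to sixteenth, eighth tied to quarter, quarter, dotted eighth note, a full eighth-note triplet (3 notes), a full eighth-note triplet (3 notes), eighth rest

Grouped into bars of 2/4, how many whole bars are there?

4

One bar of 2/4 = 8 sixteenth notes.
Each duration in sixteenth notes: eighth = 2; dotted quarter rest = 6; eighth tied to sixteenth (eighth + sixteenth) = 3; eighth tied to quarter (eighth + quarter) = 6; quarter = 4; dotted eighth note = 3; a full eighth-note triplet (3 notes) (three triplet eighths span one quarter) = 4; a full eighth-note triplet (3 notes) (three triplet eighths span one quarter) = 4; eighth rest = 2.
Sum: 2 + 6 + 3 + 6 + 4 + 3 + 4 + 4 + 2 = 34.
34 ÷ 8 = 4 complete bars with 2 left over.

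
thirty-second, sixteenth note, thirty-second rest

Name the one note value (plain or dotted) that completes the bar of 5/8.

The bar of 5/8 = 20 thirty-second notes.
Express everything in thirty-second notes: thirty-second = 1; sixteenth note = 2; thirty-second rest = 1.
Altogether 1 + 2 + 1 = 4.
Remaining: 20 − 4 = 16 thirty-second notes, which is a half note.

half note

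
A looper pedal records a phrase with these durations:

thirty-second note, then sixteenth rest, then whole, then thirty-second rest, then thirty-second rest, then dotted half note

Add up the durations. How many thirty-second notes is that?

61

In thirty-second notes: thirty-second note = 1; sixteenth rest = 2; whole = 32; thirty-second rest = 1; thirty-second rest = 1; dotted half note = 24.
Sum: 1 + 2 + 32 + 1 + 1 + 24 = 61 thirty-second notes.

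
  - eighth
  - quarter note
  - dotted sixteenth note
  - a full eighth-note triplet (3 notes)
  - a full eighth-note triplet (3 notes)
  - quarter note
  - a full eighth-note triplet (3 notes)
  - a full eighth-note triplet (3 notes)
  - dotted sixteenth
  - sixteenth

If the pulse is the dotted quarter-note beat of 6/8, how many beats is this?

5

One dotted quarter-note beat = 12 thirty-second notes.
Working in thirty-second notes: eighth = 4; quarter note = 8; dotted sixteenth note = 3; a full eighth-note triplet (3 notes) (three triplet eighths span one quarter) = 8; a full eighth-note triplet (3 notes) (three triplet eighths span one quarter) = 8; quarter note = 8; a full eighth-note triplet (3 notes) (three triplet eighths span one quarter) = 8; a full eighth-note triplet (3 notes) (three triplet eighths span one quarter) = 8; dotted sixteenth = 3; sixteenth = 2.
Sum: 4 + 8 + 3 + 8 + 8 + 8 + 8 + 8 + 3 + 2 = 60.
60 ÷ 12 = 5 beats.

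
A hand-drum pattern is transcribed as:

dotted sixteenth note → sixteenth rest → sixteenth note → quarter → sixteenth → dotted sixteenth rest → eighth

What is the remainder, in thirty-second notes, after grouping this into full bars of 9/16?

6

One bar of 9/16 = 18 thirty-second notes.
Express everything in thirty-second notes: dotted sixteenth note = 3; sixteenth rest = 2; sixteenth note = 2; quarter = 8; sixteenth = 2; dotted sixteenth rest = 3; eighth = 4.
Adding: 3 + 2 + 2 + 8 + 2 + 3 + 4 = 24.
24 ÷ 18 = 1 complete bar with 6 thirty-second notes remaining.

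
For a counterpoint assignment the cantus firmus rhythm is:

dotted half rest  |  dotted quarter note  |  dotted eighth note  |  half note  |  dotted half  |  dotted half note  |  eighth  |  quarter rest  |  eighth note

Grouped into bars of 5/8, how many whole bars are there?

One bar of 5/8 = 10 sixteenth notes.
In sixteenth notes: dotted half rest = 12; dotted quarter note = 6; dotted eighth note = 3; half note = 8; dotted half = 12; dotted half note = 12; eighth = 2; quarter rest = 4; eighth note = 2.
Adding: 12 + 6 + 3 + 8 + 12 + 12 + 2 + 4 + 2 = 61.
61 ÷ 10 = 6 complete bars with 1 left over.

6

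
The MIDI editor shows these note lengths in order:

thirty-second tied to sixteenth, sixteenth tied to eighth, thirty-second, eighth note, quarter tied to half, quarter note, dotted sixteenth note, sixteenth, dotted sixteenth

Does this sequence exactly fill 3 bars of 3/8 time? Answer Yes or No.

No

One bar of 3/8 = 12 thirty-second notes, so 3 bars = 36.
In thirty-second notes: thirty-second tied to sixteenth (thirty-second + sixteenth) = 3; sixteenth tied to eighth (sixteenth + eighth) = 6; thirty-second = 1; eighth note = 4; quarter tied to half (quarter + half) = 24; quarter note = 8; dotted sixteenth note = 3; sixteenth = 2; dotted sixteenth = 3.
Altogether 3 + 6 + 1 + 4 + 24 + 8 + 3 + 2 + 3 = 54.
54 exceeds 36, so the answer is No.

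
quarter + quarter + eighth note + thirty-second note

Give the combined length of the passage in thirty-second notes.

21

In thirty-second notes: quarter = 8; quarter = 8; eighth note = 4; thirty-second note = 1.
Sum: 8 + 8 + 4 + 1 = 21 thirty-second notes.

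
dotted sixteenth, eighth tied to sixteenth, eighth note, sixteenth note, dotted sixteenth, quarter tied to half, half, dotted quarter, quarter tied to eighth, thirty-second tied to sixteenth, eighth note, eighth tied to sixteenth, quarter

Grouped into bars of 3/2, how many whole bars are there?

One bar of 3/2 = 48 thirty-second notes.
Express everything in thirty-second notes: dotted sixteenth = 3; eighth tied to sixteenth (eighth + sixteenth) = 6; eighth note = 4; sixteenth note = 2; dotted sixteenth = 3; quarter tied to half (quarter + half) = 24; half = 16; dotted quarter = 12; quarter tied to eighth (quarter + eighth) = 12; thirty-second tied to sixteenth (thirty-second + sixteenth) = 3; eighth note = 4; eighth tied to sixteenth (eighth + sixteenth) = 6; quarter = 8.
Sum: 3 + 6 + 4 + 2 + 3 + 24 + 16 + 12 + 12 + 3 + 4 + 6 + 8 = 103.
103 ÷ 48 = 2 complete bars with 7 left over.

2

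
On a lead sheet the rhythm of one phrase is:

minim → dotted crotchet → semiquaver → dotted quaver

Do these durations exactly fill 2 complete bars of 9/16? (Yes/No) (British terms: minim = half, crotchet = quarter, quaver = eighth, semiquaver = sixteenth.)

One bar of 9/16 = 9 sixteenth notes, so 2 bars = 18.
Each duration in sixteenth notes: minim = 8; dotted crotchet = 6; semiquaver = 1; dotted quaver = 3.
Sum: 8 + 6 + 1 + 3 = 18.
18 equals 18, so the answer is Yes.

Yes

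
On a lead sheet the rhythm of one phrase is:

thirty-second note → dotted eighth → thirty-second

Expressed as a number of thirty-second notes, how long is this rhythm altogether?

8

Convert each value to thirty-second notes: thirty-second note = 1; dotted eighth = 6; thirty-second = 1.
Altogether 1 + 6 + 1 = 8 thirty-second notes.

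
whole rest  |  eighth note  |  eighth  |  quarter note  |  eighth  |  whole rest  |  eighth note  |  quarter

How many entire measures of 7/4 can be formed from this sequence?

1

One bar of 7/4 = 14 eighth notes.
Working in eighth notes: whole rest = 8; eighth note = 1; eighth = 1; quarter note = 2; eighth = 1; whole rest = 8; eighth note = 1; quarter = 2.
Altogether 8 + 1 + 1 + 2 + 1 + 8 + 1 + 2 = 24.
24 ÷ 14 = 1 complete bar with 10 left over.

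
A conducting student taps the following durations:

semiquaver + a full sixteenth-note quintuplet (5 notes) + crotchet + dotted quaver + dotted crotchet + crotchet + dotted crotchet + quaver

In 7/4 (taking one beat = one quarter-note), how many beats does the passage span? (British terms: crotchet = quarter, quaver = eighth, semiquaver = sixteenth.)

7.5

One quarter-note beat = 4 sixteenth notes.
Working in sixteenth notes: semiquaver = 1; a full sixteenth-note quintuplet (5 notes) (five quintuplet sixteenths span one quarter) = 4; crotchet = 4; dotted quaver = 3; dotted crotchet = 6; crotchet = 4; dotted crotchet = 6; quaver = 2.
Total: 1 + 4 + 4 + 3 + 6 + 4 + 6 + 2 = 30.
30 ÷ 4 = 7.5 beats.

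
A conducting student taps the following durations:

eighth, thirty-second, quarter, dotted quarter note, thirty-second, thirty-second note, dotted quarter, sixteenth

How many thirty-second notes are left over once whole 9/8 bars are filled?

One bar of 9/8 = 36 thirty-second notes.
Each duration in thirty-second notes: eighth = 4; thirty-second = 1; quarter = 8; dotted quarter note = 12; thirty-second = 1; thirty-second note = 1; dotted quarter = 12; sixteenth = 2.
Sum: 4 + 1 + 8 + 12 + 1 + 1 + 12 + 2 = 41.
41 ÷ 36 = 1 complete bar with 5 thirty-second notes remaining.

5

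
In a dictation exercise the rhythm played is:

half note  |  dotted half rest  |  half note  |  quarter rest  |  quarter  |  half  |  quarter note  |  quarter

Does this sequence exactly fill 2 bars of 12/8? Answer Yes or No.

No

One bar of 12/8 = 6 quarter notes, so 2 bars = 12.
In quarter notes: half note = 2; dotted half rest = 3; half note = 2; quarter rest = 1; quarter = 1; half = 2; quarter note = 1; quarter = 1.
Sum: 2 + 3 + 2 + 1 + 1 + 2 + 1 + 1 = 13.
13 exceeds 12, so the answer is No.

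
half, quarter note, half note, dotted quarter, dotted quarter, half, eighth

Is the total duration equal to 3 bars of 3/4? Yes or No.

No

One bar of 3/4 = 6 eighth notes, so 3 bars = 18.
In eighth notes: half = 4; quarter note = 2; half note = 4; dotted quarter = 3; dotted quarter = 3; half = 4; eighth = 1.
Adding: 4 + 2 + 4 + 3 + 3 + 4 + 1 = 21.
21 exceeds 18, so the answer is No.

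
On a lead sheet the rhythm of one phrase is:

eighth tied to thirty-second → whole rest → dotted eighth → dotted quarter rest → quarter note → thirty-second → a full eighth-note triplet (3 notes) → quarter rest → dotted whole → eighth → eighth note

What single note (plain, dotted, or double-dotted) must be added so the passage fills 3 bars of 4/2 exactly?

double-dotted whole note

3 bars of 4/2 = 192 thirty-second notes.
Each duration in thirty-second notes: eighth tied to thirty-second (eighth + thirty-second) = 5; whole rest = 32; dotted eighth = 6; dotted quarter rest = 12; quarter note = 8; thirty-second = 1; a full eighth-note triplet (3 notes) (three triplet eighths span one quarter) = 8; quarter rest = 8; dotted whole = 48; eighth = 4; eighth note = 4.
Total: 5 + 32 + 6 + 12 + 8 + 1 + 8 + 8 + 48 + 4 + 4 = 136.
Remaining: 192 − 136 = 56 thirty-second notes, which is a double-dotted whole note.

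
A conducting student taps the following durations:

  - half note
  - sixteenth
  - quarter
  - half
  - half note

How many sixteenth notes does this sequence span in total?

In sixteenth notes: half note = 8; sixteenth = 1; quarter = 4; half = 8; half note = 8.
Total: 8 + 1 + 4 + 8 + 8 = 29 sixteenth notes.

29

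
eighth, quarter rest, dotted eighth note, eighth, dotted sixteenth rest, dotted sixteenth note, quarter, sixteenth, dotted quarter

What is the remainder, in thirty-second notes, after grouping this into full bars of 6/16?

One bar of 6/16 = 12 thirty-second notes.
Working in thirty-second notes: eighth = 4; quarter rest = 8; dotted eighth note = 6; eighth = 4; dotted sixteenth rest = 3; dotted sixteenth note = 3; quarter = 8; sixteenth = 2; dotted quarter = 12.
Adding: 4 + 8 + 6 + 4 + 3 + 3 + 8 + 2 + 12 = 50.
50 ÷ 12 = 4 complete bars with 2 thirty-second notes remaining.

2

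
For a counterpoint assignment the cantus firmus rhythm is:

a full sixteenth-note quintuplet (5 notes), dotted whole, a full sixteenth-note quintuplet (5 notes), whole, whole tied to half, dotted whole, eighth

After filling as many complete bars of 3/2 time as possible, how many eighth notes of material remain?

One bar of 3/2 = 12 eighth notes.
Convert each value to eighth notes: a full sixteenth-note quintuplet (5 notes) (five quintuplet sixteenths span one quarter) = 2; dotted whole = 12; a full sixteenth-note quintuplet (5 notes) (five quintuplet sixteenths span one quarter) = 2; whole = 8; whole tied to half (whole + half) = 12; dotted whole = 12; eighth = 1.
Adding: 2 + 12 + 2 + 8 + 12 + 12 + 1 = 49.
49 ÷ 12 = 4 complete bars with 1 eighth note remaining.

1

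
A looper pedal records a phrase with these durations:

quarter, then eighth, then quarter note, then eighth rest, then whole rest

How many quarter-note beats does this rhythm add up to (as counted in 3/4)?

7

One quarter-note beat = 2 eighth notes.
Express everything in eighth notes: quarter = 2; eighth = 1; quarter note = 2; eighth rest = 1; whole rest = 8.
Sum: 2 + 1 + 2 + 1 + 8 = 14.
14 ÷ 2 = 7 beats.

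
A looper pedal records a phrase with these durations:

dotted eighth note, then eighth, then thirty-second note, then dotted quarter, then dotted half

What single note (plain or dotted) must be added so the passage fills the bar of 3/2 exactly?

The bar of 3/2 = 48 thirty-second notes.
Express everything in thirty-second notes: dotted eighth note = 6; eighth = 4; thirty-second note = 1; dotted quarter = 12; dotted half = 24.
Total: 6 + 4 + 1 + 12 + 24 = 47.
Remaining: 48 − 47 = 1 thirty-second note, which is a thirty-second note.

thirty-second note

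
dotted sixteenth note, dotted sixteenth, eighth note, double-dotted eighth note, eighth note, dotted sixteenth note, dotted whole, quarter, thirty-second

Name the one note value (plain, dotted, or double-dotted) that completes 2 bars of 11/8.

double-dotted eighth note

2 bars of 11/8 = 88 thirty-second notes.
Each duration in thirty-second notes: dotted sixteenth note = 3; dotted sixteenth = 3; eighth note = 4; double-dotted eighth note = 7; eighth note = 4; dotted sixteenth note = 3; dotted whole = 48; quarter = 8; thirty-second = 1.
Adding: 3 + 3 + 4 + 7 + 4 + 3 + 48 + 8 + 1 = 81.
Remaining: 88 − 81 = 7 thirty-second notes, which is a double-dotted eighth note.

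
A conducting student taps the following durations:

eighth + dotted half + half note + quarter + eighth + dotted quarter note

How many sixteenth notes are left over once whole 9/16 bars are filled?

7

One bar of 9/16 = 9 sixteenth notes.
Each duration in sixteenth notes: eighth = 2; dotted half = 12; half note = 8; quarter = 4; eighth = 2; dotted quarter note = 6.
Total: 2 + 12 + 8 + 4 + 2 + 6 = 34.
34 ÷ 9 = 3 complete bars with 7 sixteenth notes remaining.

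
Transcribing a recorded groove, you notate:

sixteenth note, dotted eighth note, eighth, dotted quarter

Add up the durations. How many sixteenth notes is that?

In sixteenth notes: sixteenth note = 1; dotted eighth note = 3; eighth = 2; dotted quarter = 6.
Altogether 1 + 3 + 2 + 6 = 12 sixteenth notes.

12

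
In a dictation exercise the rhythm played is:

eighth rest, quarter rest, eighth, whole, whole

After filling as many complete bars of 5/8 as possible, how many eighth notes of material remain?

0

One bar of 5/8 = 5 eighth notes.
Working in eighth notes: eighth rest = 1; quarter rest = 2; eighth = 1; whole = 8; whole = 8.
Total: 1 + 2 + 1 + 8 + 8 = 20.
20 ÷ 5 = 4 complete bars with 0 eighth notes remaining.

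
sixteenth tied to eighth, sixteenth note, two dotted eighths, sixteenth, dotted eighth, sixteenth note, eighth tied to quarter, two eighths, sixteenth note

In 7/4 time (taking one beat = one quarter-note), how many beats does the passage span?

6.5

One quarter-note beat = 4 sixteenth notes.
Express everything in sixteenth notes: sixteenth tied to eighth (sixteenth + eighth) = 3; sixteenth note = 1; dotted eighth = 3; dotted eighth = 3; sixteenth = 1; dotted eighth = 3; sixteenth note = 1; eighth tied to quarter (eighth + quarter) = 6; eighth = 2; eighth = 2; sixteenth note = 1.
Sum: 3 + 1 + 3 + 3 + 1 + 3 + 1 + 6 + 2 + 2 + 1 = 26.
26 ÷ 4 = 6.5 beats.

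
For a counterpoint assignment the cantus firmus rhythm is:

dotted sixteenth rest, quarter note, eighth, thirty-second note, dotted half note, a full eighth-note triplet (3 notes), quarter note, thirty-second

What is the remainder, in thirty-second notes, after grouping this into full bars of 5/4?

17

One bar of 5/4 = 40 thirty-second notes.
Express everything in thirty-second notes: dotted sixteenth rest = 3; quarter note = 8; eighth = 4; thirty-second note = 1; dotted half note = 24; a full eighth-note triplet (3 notes) (three triplet eighths span one quarter) = 8; quarter note = 8; thirty-second = 1.
Total: 3 + 8 + 4 + 1 + 24 + 8 + 8 + 1 = 57.
57 ÷ 40 = 1 complete bar with 17 thirty-second notes remaining.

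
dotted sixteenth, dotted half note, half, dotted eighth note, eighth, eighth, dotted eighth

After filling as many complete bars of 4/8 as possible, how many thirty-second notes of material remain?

One bar of 4/8 = 16 thirty-second notes.
Express everything in thirty-second notes: dotted sixteenth = 3; dotted half note = 24; half = 16; dotted eighth note = 6; eighth = 4; eighth = 4; dotted eighth = 6.
Altogether 3 + 24 + 16 + 6 + 4 + 4 + 6 = 63.
63 ÷ 16 = 3 complete bars with 15 thirty-second notes remaining.

15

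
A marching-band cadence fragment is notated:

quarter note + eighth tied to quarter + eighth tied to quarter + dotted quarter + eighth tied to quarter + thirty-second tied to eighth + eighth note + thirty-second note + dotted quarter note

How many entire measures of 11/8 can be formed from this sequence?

1

One bar of 11/8 = 44 thirty-second notes.
Express everything in thirty-second notes: quarter note = 8; eighth tied to quarter (eighth + quarter) = 12; eighth tied to quarter (eighth + quarter) = 12; dotted quarter = 12; eighth tied to quarter (eighth + quarter) = 12; thirty-second tied to eighth (thirty-second + eighth) = 5; eighth note = 4; thirty-second note = 1; dotted quarter note = 12.
Sum: 8 + 12 + 12 + 12 + 12 + 5 + 4 + 1 + 12 = 78.
78 ÷ 44 = 1 complete bar with 34 left over.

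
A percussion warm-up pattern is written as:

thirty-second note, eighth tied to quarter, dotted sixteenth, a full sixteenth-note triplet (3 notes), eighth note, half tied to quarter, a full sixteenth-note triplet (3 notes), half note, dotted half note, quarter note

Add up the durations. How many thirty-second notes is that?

Working in thirty-second notes: thirty-second note = 1; eighth tied to quarter (eighth + quarter) = 12; dotted sixteenth = 3; a full sixteenth-note triplet (3 notes) (three triplet sixteenths span one eighth) = 4; eighth note = 4; half tied to quarter (half + quarter) = 24; a full sixteenth-note triplet (3 notes) (three triplet sixteenths span one eighth) = 4; half note = 16; dotted half note = 24; quarter note = 8.
Adding: 1 + 12 + 3 + 4 + 4 + 24 + 4 + 16 + 24 + 8 = 100 thirty-second notes.

100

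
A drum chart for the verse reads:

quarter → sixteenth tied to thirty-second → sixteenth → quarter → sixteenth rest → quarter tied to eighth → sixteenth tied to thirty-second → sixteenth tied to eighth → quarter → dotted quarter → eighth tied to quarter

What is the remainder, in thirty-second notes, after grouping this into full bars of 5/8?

16

One bar of 5/8 = 20 thirty-second notes.
Express everything in thirty-second notes: quarter = 8; sixteenth tied to thirty-second (sixteenth + thirty-second) = 3; sixteenth = 2; quarter = 8; sixteenth rest = 2; quarter tied to eighth (quarter + eighth) = 12; sixteenth tied to thirty-second (sixteenth + thirty-second) = 3; sixteenth tied to eighth (sixteenth + eighth) = 6; quarter = 8; dotted quarter = 12; eighth tied to quarter (eighth + quarter) = 12.
Altogether 8 + 3 + 2 + 8 + 2 + 12 + 3 + 6 + 8 + 12 + 12 = 76.
76 ÷ 20 = 3 complete bars with 16 thirty-second notes remaining.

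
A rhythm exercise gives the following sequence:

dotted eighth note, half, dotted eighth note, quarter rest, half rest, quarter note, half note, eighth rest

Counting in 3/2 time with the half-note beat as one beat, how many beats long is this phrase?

5

One half-note beat = 8 sixteenth notes.
Express everything in sixteenth notes: dotted eighth note = 3; half = 8; dotted eighth note = 3; quarter rest = 4; half rest = 8; quarter note = 4; half note = 8; eighth rest = 2.
Adding: 3 + 8 + 3 + 4 + 8 + 4 + 8 + 2 = 40.
40 ÷ 8 = 5 beats.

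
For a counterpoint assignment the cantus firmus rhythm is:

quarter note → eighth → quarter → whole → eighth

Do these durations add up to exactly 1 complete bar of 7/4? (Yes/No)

One bar of 7/4 = 14 eighth notes.
Working in eighth notes: quarter note = 2; eighth = 1; quarter = 2; whole = 8; eighth = 1.
Total: 2 + 1 + 2 + 8 + 1 = 14.
14 equals 14, so the answer is Yes.

Yes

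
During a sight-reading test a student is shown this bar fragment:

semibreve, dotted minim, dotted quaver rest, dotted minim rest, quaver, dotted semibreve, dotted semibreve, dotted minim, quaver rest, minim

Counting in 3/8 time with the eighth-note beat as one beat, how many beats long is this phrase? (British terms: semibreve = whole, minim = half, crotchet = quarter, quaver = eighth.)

57.5

One eighth-note beat = 2 sixteenth notes.
In sixteenth notes: semibreve = 16; dotted minim = 12; dotted quaver rest = 3; dotted minim rest = 12; quaver = 2; dotted semibreve = 24; dotted semibreve = 24; dotted minim = 12; quaver rest = 2; minim = 8.
Adding: 16 + 12 + 3 + 12 + 2 + 24 + 24 + 12 + 2 + 8 = 115.
115 ÷ 2 = 57.5 beats.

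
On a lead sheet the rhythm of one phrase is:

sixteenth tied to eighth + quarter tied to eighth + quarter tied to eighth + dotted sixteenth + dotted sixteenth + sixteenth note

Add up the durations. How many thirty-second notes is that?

In thirty-second notes: sixteenth tied to eighth (sixteenth + eighth) = 6; quarter tied to eighth (quarter + eighth) = 12; quarter tied to eighth (quarter + eighth) = 12; dotted sixteenth = 3; dotted sixteenth = 3; sixteenth note = 2.
Sum: 6 + 12 + 12 + 3 + 3 + 2 = 38 thirty-second notes.

38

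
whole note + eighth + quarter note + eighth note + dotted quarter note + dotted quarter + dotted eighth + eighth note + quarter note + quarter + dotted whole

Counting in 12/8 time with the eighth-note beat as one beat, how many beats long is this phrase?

36.5

One eighth-note beat = 2 sixteenth notes.
Working in sixteenth notes: whole note = 16; eighth = 2; quarter note = 4; eighth note = 2; dotted quarter note = 6; dotted quarter = 6; dotted eighth = 3; eighth note = 2; quarter note = 4; quarter = 4; dotted whole = 24.
Adding: 16 + 2 + 4 + 2 + 6 + 6 + 3 + 2 + 4 + 4 + 24 = 73.
73 ÷ 2 = 36.5 beats.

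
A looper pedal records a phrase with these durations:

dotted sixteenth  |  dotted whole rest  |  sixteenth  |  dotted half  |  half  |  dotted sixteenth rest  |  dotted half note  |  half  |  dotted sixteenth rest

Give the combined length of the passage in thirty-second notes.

Each duration in thirty-second notes: dotted sixteenth = 3; dotted whole rest = 48; sixteenth = 2; dotted half = 24; half = 16; dotted sixteenth rest = 3; dotted half note = 24; half = 16; dotted sixteenth rest = 3.
Total: 3 + 48 + 2 + 24 + 16 + 3 + 24 + 16 + 3 = 139 thirty-second notes.

139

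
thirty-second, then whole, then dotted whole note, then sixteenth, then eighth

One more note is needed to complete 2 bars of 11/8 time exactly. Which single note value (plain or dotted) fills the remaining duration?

2 bars of 11/8 = 88 thirty-second notes.
Each duration in thirty-second notes: thirty-second = 1; whole = 32; dotted whole note = 48; sixteenth = 2; eighth = 4.
Altogether 1 + 32 + 48 + 2 + 4 = 87.
Remaining: 88 − 87 = 1 thirty-second note, which is a thirty-second note.

thirty-second note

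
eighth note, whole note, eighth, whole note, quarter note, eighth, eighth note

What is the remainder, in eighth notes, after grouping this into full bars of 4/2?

6

One bar of 4/2 = 16 eighth notes.
In eighth notes: eighth note = 1; whole note = 8; eighth = 1; whole note = 8; quarter note = 2; eighth = 1; eighth note = 1.
Adding: 1 + 8 + 1 + 8 + 2 + 1 + 1 = 22.
22 ÷ 16 = 1 complete bar with 6 eighth notes remaining.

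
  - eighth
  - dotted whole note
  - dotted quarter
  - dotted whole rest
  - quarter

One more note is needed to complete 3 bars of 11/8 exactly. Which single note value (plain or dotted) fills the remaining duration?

3 bars of 11/8 = 33 eighth notes.
In eighth notes: eighth = 1; dotted whole note = 12; dotted quarter = 3; dotted whole rest = 12; quarter = 2.
Adding: 1 + 12 + 3 + 12 + 2 = 30.
Remaining: 33 − 30 = 3 eighth notes, which is a dotted quarter note.

dotted quarter note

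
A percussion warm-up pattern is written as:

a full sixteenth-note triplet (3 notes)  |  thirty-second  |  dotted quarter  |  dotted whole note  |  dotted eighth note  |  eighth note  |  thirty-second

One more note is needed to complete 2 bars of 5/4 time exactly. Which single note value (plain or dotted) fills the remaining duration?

eighth note

2 bars of 5/4 = 80 thirty-second notes.
Each duration in thirty-second notes: a full sixteenth-note triplet (3 notes) (three triplet sixteenths span one eighth) = 4; thirty-second = 1; dotted quarter = 12; dotted whole note = 48; dotted eighth note = 6; eighth note = 4; thirty-second = 1.
Total: 4 + 1 + 12 + 48 + 6 + 4 + 1 = 76.
Remaining: 80 − 76 = 4 thirty-second notes, which is a eighth note.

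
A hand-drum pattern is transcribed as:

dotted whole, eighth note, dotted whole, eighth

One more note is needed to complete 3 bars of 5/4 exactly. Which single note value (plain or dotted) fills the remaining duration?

half note

3 bars of 5/4 = 30 eighth notes.
In eighth notes: dotted whole = 12; eighth note = 1; dotted whole = 12; eighth = 1.
Total: 12 + 1 + 12 + 1 = 26.
Remaining: 30 − 26 = 4 eighth notes, which is a half note.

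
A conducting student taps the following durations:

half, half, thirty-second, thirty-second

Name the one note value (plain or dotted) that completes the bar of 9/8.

sixteenth note

The bar of 9/8 = 36 thirty-second notes.
Express everything in thirty-second notes: half = 16; half = 16; thirty-second = 1; thirty-second = 1.
Sum: 16 + 16 + 1 + 1 = 34.
Remaining: 36 − 34 = 2 thirty-second notes, which is a sixteenth note.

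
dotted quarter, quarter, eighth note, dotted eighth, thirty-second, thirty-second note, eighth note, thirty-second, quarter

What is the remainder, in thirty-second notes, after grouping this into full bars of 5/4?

One bar of 5/4 = 40 thirty-second notes.
Convert each value to thirty-second notes: dotted quarter = 12; quarter = 8; eighth note = 4; dotted eighth = 6; thirty-second = 1; thirty-second note = 1; eighth note = 4; thirty-second = 1; quarter = 8.
Adding: 12 + 8 + 4 + 6 + 1 + 1 + 4 + 1 + 8 = 45.
45 ÷ 40 = 1 complete bar with 5 thirty-second notes remaining.

5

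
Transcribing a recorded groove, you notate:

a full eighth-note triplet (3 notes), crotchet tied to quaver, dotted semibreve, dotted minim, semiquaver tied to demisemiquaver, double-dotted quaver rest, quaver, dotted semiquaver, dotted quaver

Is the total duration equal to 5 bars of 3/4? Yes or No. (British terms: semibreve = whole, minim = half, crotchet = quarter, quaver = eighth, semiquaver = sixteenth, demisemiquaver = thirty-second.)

One bar of 3/4 = 24 thirty-second notes, so 5 bars = 120.
Express everything in thirty-second notes: a full eighth-note triplet (3 notes) (three triplet eighths span one quarter) = 8; crotchet tied to quaver (crotchet + quaver) = 12; dotted semibreve = 48; dotted minim = 24; semiquaver tied to demisemiquaver (semiquaver + demisemiquaver) = 3; double-dotted quaver rest = 7; quaver = 4; dotted semiquaver = 3; dotted quaver = 6.
Altogether 8 + 12 + 48 + 24 + 3 + 7 + 4 + 3 + 6 = 115.
115 falls short of 120, so the answer is No.

No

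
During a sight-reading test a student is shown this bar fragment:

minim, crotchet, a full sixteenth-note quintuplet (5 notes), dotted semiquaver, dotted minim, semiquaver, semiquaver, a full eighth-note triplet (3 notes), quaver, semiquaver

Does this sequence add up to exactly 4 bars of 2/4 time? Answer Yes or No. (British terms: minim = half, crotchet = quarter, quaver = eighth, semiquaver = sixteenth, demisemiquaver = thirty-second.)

No

One bar of 2/4 = 16 thirty-second notes, so 4 bars = 64.
In thirty-second notes: minim = 16; crotchet = 8; a full sixteenth-note quintuplet (5 notes) (five quintuplet sixteenths span one quarter) = 8; dotted semiquaver = 3; dotted minim = 24; semiquaver = 2; semiquaver = 2; a full eighth-note triplet (3 notes) (three triplet eighths span one quarter) = 8; quaver = 4; semiquaver = 2.
Adding: 16 + 8 + 8 + 3 + 24 + 2 + 2 + 8 + 4 + 2 = 77.
77 exceeds 64, so the answer is No.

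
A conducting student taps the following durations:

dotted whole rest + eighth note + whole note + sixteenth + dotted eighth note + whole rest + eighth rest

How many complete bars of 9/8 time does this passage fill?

One bar of 9/8 = 18 sixteenth notes.
Working in sixteenth notes: dotted whole rest = 24; eighth note = 2; whole note = 16; sixteenth = 1; dotted eighth note = 3; whole rest = 16; eighth rest = 2.
Adding: 24 + 2 + 16 + 1 + 3 + 16 + 2 = 64.
64 ÷ 18 = 3 complete bars with 10 left over.

3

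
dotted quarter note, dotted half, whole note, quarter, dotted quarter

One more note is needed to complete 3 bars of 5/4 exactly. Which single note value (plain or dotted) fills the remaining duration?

3 bars of 5/4 = 30 eighth notes.
Convert each value to eighth notes: dotted quarter note = 3; dotted half = 6; whole note = 8; quarter = 2; dotted quarter = 3.
Altogether 3 + 6 + 8 + 2 + 3 = 22.
Remaining: 30 − 22 = 8 eighth notes, which is a whole note.

whole note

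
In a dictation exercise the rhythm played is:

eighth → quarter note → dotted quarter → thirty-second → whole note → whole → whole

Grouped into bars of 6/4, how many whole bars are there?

One bar of 6/4 = 48 thirty-second notes.
Working in thirty-second notes: eighth = 4; quarter note = 8; dotted quarter = 12; thirty-second = 1; whole note = 32; whole = 32; whole = 32.
Sum: 4 + 8 + 12 + 1 + 32 + 32 + 32 = 121.
121 ÷ 48 = 2 complete bars with 25 left over.

2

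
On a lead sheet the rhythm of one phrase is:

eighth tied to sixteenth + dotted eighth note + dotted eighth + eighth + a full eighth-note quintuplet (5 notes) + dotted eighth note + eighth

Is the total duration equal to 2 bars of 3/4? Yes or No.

One bar of 3/4 = 12 sixteenth notes, so 2 bars = 24.
Express everything in sixteenth notes: eighth tied to sixteenth (eighth + sixteenth) = 3; dotted eighth note = 3; dotted eighth = 3; eighth = 2; a full eighth-note quintuplet (5 notes) (five quintuplet eighths span one half) = 8; dotted eighth note = 3; eighth = 2.
Altogether 3 + 3 + 3 + 2 + 8 + 3 + 2 = 24.
24 equals 24, so the answer is Yes.

Yes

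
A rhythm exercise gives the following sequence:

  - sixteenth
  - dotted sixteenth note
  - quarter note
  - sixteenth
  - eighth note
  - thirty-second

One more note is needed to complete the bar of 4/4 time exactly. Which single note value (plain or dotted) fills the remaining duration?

dotted quarter note

The bar of 4/4 = 32 thirty-second notes.
Express everything in thirty-second notes: sixteenth = 2; dotted sixteenth note = 3; quarter note = 8; sixteenth = 2; eighth note = 4; thirty-second = 1.
Altogether 2 + 3 + 8 + 2 + 4 + 1 = 20.
Remaining: 32 − 20 = 12 thirty-second notes, which is a dotted quarter note.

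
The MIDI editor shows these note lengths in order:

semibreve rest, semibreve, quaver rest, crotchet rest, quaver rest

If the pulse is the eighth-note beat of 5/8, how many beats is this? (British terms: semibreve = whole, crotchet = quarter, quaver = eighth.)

20

One eighth-note beat = 2 sixteenth notes.
Each duration in sixteenth notes: semibreve rest = 16; semibreve = 16; quaver rest = 2; crotchet rest = 4; quaver rest = 2.
Total: 16 + 16 + 2 + 4 + 2 = 40.
40 ÷ 2 = 20 beats.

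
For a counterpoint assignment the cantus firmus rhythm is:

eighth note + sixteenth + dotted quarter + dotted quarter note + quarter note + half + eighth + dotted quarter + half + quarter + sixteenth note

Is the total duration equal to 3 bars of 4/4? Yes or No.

Yes

One bar of 4/4 = 16 sixteenth notes, so 3 bars = 48.
Working in sixteenth notes: eighth note = 2; sixteenth = 1; dotted quarter = 6; dotted quarter note = 6; quarter note = 4; half = 8; eighth = 2; dotted quarter = 6; half = 8; quarter = 4; sixteenth note = 1.
Adding: 2 + 1 + 6 + 6 + 4 + 8 + 2 + 6 + 8 + 4 + 1 = 48.
48 equals 48, so the answer is Yes.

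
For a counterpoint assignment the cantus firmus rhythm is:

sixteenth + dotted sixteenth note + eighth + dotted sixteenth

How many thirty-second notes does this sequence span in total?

Each duration in thirty-second notes: sixteenth = 2; dotted sixteenth note = 3; eighth = 4; dotted sixteenth = 3.
Adding: 2 + 3 + 4 + 3 = 12 thirty-second notes.

12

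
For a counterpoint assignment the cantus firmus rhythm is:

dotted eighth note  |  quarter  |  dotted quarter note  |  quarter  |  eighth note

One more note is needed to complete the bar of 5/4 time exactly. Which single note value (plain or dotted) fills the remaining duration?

The bar of 5/4 = 20 sixteenth notes.
Each duration in sixteenth notes: dotted eighth note = 3; quarter = 4; dotted quarter note = 6; quarter = 4; eighth note = 2.
Total: 3 + 4 + 6 + 4 + 2 = 19.
Remaining: 20 − 19 = 1 sixteenth note, which is a sixteenth note.

sixteenth note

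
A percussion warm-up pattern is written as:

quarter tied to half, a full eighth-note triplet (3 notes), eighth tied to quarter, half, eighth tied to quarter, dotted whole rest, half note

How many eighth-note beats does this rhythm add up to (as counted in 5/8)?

34

One eighth-note beat = 2 sixteenth notes.
Each duration in sixteenth notes: quarter tied to half (quarter + half) = 12; a full eighth-note triplet (3 notes) (three triplet eighths span one quarter) = 4; eighth tied to quarter (eighth + quarter) = 6; half = 8; eighth tied to quarter (eighth + quarter) = 6; dotted whole rest = 24; half note = 8.
Sum: 12 + 4 + 6 + 8 + 6 + 24 + 8 = 68.
68 ÷ 2 = 34 beats.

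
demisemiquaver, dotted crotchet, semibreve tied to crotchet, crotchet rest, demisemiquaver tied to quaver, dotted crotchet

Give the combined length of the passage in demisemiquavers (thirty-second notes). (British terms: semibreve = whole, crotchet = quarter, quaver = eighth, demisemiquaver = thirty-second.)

78

Express everything in thirty-second notes: demisemiquaver = 1; dotted crotchet = 12; semibreve tied to crotchet (semibreve + crotchet) = 40; crotchet rest = 8; demisemiquaver tied to quaver (demisemiquaver + quaver) = 5; dotted crotchet = 12.
Adding: 1 + 12 + 40 + 8 + 5 + 12 = 78 thirty-second notes.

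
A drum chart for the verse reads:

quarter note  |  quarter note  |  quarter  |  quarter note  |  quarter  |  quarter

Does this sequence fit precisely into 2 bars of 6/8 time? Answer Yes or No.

Yes

One bar of 6/8 = 3 quarter notes, so 2 bars = 6.
Working in quarter notes: quarter note = 1; quarter note = 1; quarter = 1; quarter note = 1; quarter = 1; quarter = 1.
Adding: 1 + 1 + 1 + 1 + 1 + 1 = 6.
6 equals 6, so the answer is Yes.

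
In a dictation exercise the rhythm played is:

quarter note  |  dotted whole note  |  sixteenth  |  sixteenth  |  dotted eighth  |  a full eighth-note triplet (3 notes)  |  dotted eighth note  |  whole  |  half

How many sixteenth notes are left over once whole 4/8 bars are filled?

0

One bar of 4/8 = 8 sixteenth notes.
Each duration in sixteenth notes: quarter note = 4; dotted whole note = 24; sixteenth = 1; sixteenth = 1; dotted eighth = 3; a full eighth-note triplet (3 notes) (three triplet eighths span one quarter) = 4; dotted eighth note = 3; whole = 16; half = 8.
Total: 4 + 24 + 1 + 1 + 3 + 4 + 3 + 16 + 8 = 64.
64 ÷ 8 = 8 complete bars with 0 sixteenth notes remaining.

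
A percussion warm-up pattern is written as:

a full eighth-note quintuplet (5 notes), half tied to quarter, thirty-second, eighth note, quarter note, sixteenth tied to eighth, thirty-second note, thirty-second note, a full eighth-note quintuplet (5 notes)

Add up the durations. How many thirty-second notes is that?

77

Working in thirty-second notes: a full eighth-note quintuplet (5 notes) (five quintuplet eighths span one half) = 16; half tied to quarter (half + quarter) = 24; thirty-second = 1; eighth note = 4; quarter note = 8; sixteenth tied to eighth (sixteenth + eighth) = 6; thirty-second note = 1; thirty-second note = 1; a full eighth-note quintuplet (5 notes) (five quintuplet eighths span one half) = 16.
Altogether 16 + 24 + 1 + 4 + 8 + 6 + 1 + 1 + 16 = 77 thirty-second notes.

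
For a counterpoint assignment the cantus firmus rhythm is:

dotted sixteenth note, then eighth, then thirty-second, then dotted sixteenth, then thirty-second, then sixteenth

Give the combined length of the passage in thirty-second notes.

14

Express everything in thirty-second notes: dotted sixteenth note = 3; eighth = 4; thirty-second = 1; dotted sixteenth = 3; thirty-second = 1; sixteenth = 2.
Altogether 3 + 4 + 1 + 3 + 1 + 2 = 14 thirty-second notes.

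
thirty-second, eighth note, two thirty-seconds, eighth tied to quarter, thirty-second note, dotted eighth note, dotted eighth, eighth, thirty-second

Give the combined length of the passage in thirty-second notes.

Each duration in thirty-second notes: thirty-second = 1; eighth note = 4; thirty-second = 1; thirty-second = 1; eighth tied to quarter (eighth + quarter) = 12; thirty-second note = 1; dotted eighth note = 6; dotted eighth = 6; eighth = 4; thirty-second = 1.
Total: 1 + 4 + 1 + 1 + 12 + 1 + 6 + 6 + 4 + 1 = 37 thirty-second notes.

37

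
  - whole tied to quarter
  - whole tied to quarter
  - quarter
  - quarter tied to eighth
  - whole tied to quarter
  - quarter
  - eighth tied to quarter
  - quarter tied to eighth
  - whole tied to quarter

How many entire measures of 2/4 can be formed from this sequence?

13

One bar of 2/4 = 4 eighth notes.
Each duration in eighth notes: whole tied to quarter (whole + quarter) = 10; whole tied to quarter (whole + quarter) = 10; quarter = 2; quarter tied to eighth (quarter + eighth) = 3; whole tied to quarter (whole + quarter) = 10; quarter = 2; eighth tied to quarter (eighth + quarter) = 3; quarter tied to eighth (quarter + eighth) = 3; whole tied to quarter (whole + quarter) = 10.
Adding: 10 + 10 + 2 + 3 + 10 + 2 + 3 + 3 + 10 = 53.
53 ÷ 4 = 13 complete bars with 1 left over.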